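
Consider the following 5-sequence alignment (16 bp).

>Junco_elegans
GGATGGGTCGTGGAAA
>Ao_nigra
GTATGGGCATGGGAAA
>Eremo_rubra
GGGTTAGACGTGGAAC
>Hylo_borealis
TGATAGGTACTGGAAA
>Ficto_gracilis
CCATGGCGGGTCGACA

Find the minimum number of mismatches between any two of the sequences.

4

Pairwise Hamming distances:
  Junco_elegans vs Ao_nigra: 5
  Junco_elegans vs Eremo_rubra: 5
  Junco_elegans vs Hylo_borealis: 4
  Junco_elegans vs Ficto_gracilis: 7
  Ao_nigra vs Eremo_rubra: 9
  Ao_nigra vs Hylo_borealis: 6
  Ao_nigra vs Ficto_gracilis: 9
  Eremo_rubra vs Hylo_borealis: 8
  Eremo_rubra vs Ficto_gracilis: 11
  Hylo_borealis vs Ficto_gracilis: 9
The smallest is 4, between Junco_elegans and Hylo_borealis.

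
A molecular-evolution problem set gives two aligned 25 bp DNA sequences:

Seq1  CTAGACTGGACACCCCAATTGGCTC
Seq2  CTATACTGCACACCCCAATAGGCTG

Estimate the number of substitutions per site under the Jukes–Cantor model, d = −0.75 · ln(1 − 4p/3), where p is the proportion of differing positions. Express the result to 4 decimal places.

0.1800

The sequences differ at positions 4 (G/T), 9 (G/C), 20 (T/A), 25 (C/G).
p = 4/25 = 0.160000.
d = −0.75 · ln(1 − (4/3)·0.160000) = −0.75 · ln(0.786667) = −0.75 · (-0.239950) = 0.1800.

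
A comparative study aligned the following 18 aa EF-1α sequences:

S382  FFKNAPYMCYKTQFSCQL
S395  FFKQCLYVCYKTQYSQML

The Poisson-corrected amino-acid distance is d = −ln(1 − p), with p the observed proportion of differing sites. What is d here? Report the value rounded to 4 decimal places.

0.4925

Differing sites — 4:N/Q; 5:A/C; 6:P/L; 8:M/V; 14:F/Y; 16:C/Q; 17:Q/M.
p = 7/18 = 0.388889.
d = −ln(1 − 0.388889) = −ln(0.611111) = 0.4925.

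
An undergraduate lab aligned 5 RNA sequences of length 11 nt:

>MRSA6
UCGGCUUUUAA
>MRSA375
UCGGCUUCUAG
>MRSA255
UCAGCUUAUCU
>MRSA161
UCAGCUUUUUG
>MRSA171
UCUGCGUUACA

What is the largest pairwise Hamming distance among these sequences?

6

Pairwise Hamming distances:
  MRSA6 vs MRSA375: 2
  MRSA6 vs MRSA255: 4
  MRSA6 vs MRSA161: 3
  MRSA6 vs MRSA171: 4
  MRSA375 vs MRSA255: 4
  MRSA375 vs MRSA161: 3
  MRSA375 vs MRSA171: 6
  MRSA255 vs MRSA161: 3
  MRSA255 vs MRSA171: 5
  MRSA161 vs MRSA171: 5
The largest is 6, between MRSA375 and MRSA171.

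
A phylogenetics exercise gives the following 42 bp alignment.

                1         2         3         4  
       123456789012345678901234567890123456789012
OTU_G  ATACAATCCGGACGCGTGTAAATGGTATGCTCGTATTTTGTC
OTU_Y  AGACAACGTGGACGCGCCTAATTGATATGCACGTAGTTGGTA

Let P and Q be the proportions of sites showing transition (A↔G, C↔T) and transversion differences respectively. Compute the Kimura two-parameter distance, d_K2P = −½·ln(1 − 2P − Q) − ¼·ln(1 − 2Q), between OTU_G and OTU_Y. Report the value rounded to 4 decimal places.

Mismatches occur at site 2 (T↔G, transversion), site 7 (T↔C, transition), site 8 (C↔G, transversion), site 9 (C↔T, transition), site 17 (T↔C, transition), site 18 (G↔C, transversion), site 22 (A↔T, transversion), site 25 (G↔A, transition), site 31 (T↔A, transversion), site 36 (T↔G, transversion), site 39 (T↔G, transversion), site 42 (C↔A, transversion).
Of the 12 differences, 4 transitions and 8 transversions over 42 sites: P = 4/42 = 0.095238, Q = 8/42 = 0.190476.
d = −0.5·ln(0.619048) − 0.25·ln(0.619048) = −0.5·(-0.479572) − 0.25·(-0.479572) = 0.3597.

0.3597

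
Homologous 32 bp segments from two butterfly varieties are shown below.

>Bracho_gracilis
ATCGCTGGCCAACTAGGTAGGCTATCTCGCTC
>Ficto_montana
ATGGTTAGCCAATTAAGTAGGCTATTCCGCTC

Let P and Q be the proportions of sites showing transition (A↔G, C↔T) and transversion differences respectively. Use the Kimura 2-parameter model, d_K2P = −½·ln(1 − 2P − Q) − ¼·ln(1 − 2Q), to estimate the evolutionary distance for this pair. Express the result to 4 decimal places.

0.2768

Differing sites — 3:C/G (Tv); 5:C/T (Ti); 7:G/A (Ti); 13:C/T (Ti); 16:G/A (Ti); 26:C/T (Ti); 27:T/C (Ti).
Of the 7 differences, 6 transitions and 1 transversion over 32 sites: P = 6/32 = 0.187500, Q = 1/32 = 0.031250.
d = −0.5·ln(0.593750) − 0.25·ln(0.937500) = −0.5·(-0.521297) − 0.25·(-0.064539) = 0.2768.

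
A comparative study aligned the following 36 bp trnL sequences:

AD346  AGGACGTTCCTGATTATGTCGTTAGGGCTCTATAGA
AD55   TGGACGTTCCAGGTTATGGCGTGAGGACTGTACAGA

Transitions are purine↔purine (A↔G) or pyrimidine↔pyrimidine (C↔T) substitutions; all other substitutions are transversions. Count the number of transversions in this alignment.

The sequences differ at positions 1 (A/T, transversion), 11 (T/A, transversion), 13 (A/G, transition), 19 (T/G, transversion), 23 (T/G, transversion), 27 (G/A, transition), 30 (C/G, transversion), 33 (T/C, transition).
Of the 8 differences, 3 transitions and 5 transversions, so the answer is 5.

5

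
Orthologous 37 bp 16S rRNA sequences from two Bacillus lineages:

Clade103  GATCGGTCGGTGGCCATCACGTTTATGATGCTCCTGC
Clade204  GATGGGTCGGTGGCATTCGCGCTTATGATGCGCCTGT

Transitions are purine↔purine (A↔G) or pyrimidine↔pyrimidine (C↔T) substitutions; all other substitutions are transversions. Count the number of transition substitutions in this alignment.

The sequences differ at positions 4 (C/G, transversion), 15 (C/A, transversion), 16 (A/T, transversion), 19 (A/G, transition), 22 (T/C, transition), 32 (T/G, transversion), 37 (C/T, transition).
Of the 7 differences, 3 transitions and 4 transversions, so the answer is 3.

3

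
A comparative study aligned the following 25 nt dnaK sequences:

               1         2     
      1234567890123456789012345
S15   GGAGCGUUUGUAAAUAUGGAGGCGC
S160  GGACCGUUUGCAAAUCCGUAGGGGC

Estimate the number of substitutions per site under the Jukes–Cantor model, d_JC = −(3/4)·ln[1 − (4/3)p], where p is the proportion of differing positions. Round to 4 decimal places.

0.2892

Differing sites — 4:G/C; 11:U/C; 16:A/C; 17:U/C; 19:G/U; 23:C/G.
p = 6/25 = 0.240000.
d = −0.75 · ln(1 − (4/3)·0.240000) = −0.75 · ln(0.680000) = −0.75 · (-0.385662) = 0.2892.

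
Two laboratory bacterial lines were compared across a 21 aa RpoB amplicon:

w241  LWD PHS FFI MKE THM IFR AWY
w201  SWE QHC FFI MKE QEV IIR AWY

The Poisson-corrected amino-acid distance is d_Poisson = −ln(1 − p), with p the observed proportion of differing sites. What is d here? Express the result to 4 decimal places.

0.4796

Mismatches occur at site 1 (L→S), site 3 (D→E), site 4 (P→Q), site 6 (S→C), site 13 (T→Q), site 14 (H→E), site 15 (M→V), site 17 (F→I).
p = 8/21 = 0.380952.
d = −ln(1 − 0.380952) = −ln(0.619048) = 0.4796.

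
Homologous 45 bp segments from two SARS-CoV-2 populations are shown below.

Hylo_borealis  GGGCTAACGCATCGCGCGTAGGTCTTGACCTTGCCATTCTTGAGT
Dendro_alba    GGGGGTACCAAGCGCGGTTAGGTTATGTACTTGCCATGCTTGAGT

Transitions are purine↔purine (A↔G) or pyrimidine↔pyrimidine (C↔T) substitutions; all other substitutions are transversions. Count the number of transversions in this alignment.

Mismatches occur at site 4 (C→G, transversion), site 5 (T→G, transversion), site 6 (A→T, transversion), site 9 (G→C, transversion), site 10 (C→A, transversion), site 12 (T→G, transversion), site 17 (C→G, transversion), site 18 (G→T, transversion), site 24 (C→T, transition), site 25 (T→A, transversion), site 28 (A→T, transversion), site 29 (C→A, transversion), site 38 (T→G, transversion).
Of the 13 differences, 1 transition and 12 transversions, so the answer is 12.

12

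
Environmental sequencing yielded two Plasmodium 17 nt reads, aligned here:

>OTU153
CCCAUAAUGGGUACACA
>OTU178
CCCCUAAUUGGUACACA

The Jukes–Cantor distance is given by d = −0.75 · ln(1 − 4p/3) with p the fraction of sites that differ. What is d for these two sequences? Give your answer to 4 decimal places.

0.1280

Mismatches occur at site 4 (A↔C), site 9 (G↔U).
p = 2/17 = 0.117647.
d = −0.75 · ln(1 − (4/3)·0.117647) = −0.75 · ln(0.843137) = −0.75 · (-0.170626) = 0.1280.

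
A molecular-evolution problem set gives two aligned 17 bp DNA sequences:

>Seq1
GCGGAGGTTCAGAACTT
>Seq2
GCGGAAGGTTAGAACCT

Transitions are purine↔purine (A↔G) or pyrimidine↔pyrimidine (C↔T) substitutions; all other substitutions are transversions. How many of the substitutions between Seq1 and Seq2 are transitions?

Mismatches occur at site 6 (G↔A, transition), site 8 (T↔G, transversion), site 10 (C↔T, transition), site 16 (T↔C, transition).
Of the 4 differences, 3 transitions and 1 transversion, so the answer is 3.

3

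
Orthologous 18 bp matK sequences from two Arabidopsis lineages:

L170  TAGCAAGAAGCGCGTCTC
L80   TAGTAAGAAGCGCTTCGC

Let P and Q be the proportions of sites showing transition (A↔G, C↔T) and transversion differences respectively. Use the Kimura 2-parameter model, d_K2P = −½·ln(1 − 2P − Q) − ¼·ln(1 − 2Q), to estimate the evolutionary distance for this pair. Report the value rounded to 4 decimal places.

0.1885

The sequences differ at positions 4 (C/T, transition), 14 (G/T, transversion), 17 (T/G, transversion).
Of the 3 differences, 1 transition and 2 transversions over 18 sites: P = 1/18 = 0.055556, Q = 2/18 = 0.111111.
d = −0.5·ln(0.777777) − 0.25·ln(0.777778) = −0.5·(-0.251315) − 0.25·(-0.251314) = 0.1885.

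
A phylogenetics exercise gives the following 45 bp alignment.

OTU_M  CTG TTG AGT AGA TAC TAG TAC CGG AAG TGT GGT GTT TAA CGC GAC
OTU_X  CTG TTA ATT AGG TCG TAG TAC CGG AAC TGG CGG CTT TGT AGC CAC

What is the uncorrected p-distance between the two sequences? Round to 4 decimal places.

The sequences differ at positions 6 (G/A), 8 (G/T), 12 (A/G), 14 (A/C), 15 (C/G), 27 (G/C), 30 (T/G), 31 (G/C), 33 (T/G), 34 (G/C), 38 (A/G), 39 (A/T), 40 (C/A), 43 (G/C).
There are 14 differences over 45 sites, so p = 14/45 = 0.3111.

0.3111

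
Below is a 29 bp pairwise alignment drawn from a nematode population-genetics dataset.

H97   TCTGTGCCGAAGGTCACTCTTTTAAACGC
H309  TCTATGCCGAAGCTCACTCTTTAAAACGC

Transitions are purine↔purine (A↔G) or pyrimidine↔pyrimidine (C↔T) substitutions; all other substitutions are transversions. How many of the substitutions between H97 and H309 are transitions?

Mismatches occur at site 4 (G→A, transition), site 13 (G→C, transversion), site 23 (T→A, transversion).
Of the 3 differences, 1 transition and 2 transversions, so the answer is 1.

1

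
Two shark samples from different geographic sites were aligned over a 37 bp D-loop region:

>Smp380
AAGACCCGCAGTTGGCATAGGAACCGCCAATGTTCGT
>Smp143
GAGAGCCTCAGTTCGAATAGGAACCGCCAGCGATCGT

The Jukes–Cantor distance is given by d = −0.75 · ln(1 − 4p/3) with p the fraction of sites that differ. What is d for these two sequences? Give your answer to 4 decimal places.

The sequences differ at positions 1 (A/G), 5 (C/G), 8 (G/T), 14 (G/C), 16 (C/A), 30 (A/G), 31 (T/C), 33 (T/A).
p = 8/37 = 0.216216.
d = −0.75 · ln(1 − (4/3)·0.216216) = −0.75 · ln(0.711712) = −0.75 · (-0.340082) = 0.2551.

0.2551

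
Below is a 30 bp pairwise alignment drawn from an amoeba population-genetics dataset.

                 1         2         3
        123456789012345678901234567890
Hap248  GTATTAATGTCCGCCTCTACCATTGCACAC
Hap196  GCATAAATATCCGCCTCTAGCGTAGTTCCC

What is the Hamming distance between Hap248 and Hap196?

9

Mismatches occur at site 2 (T→C), site 5 (T→A), site 9 (G→A), site 20 (C→G), site 22 (A→G), site 24 (T→A), site 26 (C→T), site 27 (A→T), site 29 (A→C).
That gives 9 mismatches out of 30 aligned sites, so the Hamming distance is 9.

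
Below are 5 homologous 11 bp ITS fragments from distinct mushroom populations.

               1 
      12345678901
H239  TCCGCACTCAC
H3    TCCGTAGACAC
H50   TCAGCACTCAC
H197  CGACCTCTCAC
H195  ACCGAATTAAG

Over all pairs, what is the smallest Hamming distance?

Pairwise Hamming distances:
  H239 vs H3: 3
  H239 vs H50: 1
  H239 vs H197: 5
  H239 vs H195: 5
  H3 vs H50: 4
  H3 vs H197: 8
  H3 vs H195: 6
  H50 vs H197: 4
  H50 vs H195: 6
  H197 vs H195: 9
The smallest is 1, between H239 and H50.

1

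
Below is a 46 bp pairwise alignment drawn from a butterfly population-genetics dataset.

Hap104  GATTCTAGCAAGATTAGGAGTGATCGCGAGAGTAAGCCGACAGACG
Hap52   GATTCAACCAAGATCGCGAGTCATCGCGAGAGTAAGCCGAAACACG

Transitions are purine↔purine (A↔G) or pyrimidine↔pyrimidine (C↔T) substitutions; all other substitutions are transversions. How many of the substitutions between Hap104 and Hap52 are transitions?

2

The sequences differ at positions 6 (T/A, transversion), 8 (G/C, transversion), 15 (T/C, transition), 16 (A/G, transition), 17 (G/C, transversion), 22 (G/C, transversion), 41 (C/A, transversion), 43 (G/C, transversion).
Of the 8 differences, 2 transitions and 6 transversions, so the answer is 2.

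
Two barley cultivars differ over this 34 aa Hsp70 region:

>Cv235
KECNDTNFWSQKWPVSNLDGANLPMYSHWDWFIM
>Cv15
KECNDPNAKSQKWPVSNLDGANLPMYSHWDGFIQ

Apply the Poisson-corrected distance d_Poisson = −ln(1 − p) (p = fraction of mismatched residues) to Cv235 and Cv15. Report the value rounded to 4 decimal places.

0.1591

Mismatches occur at site 6 (T↔P), site 8 (F↔A), site 9 (W↔K), site 31 (W↔G), site 34 (M↔Q).
p = 5/34 = 0.147059.
d = −ln(1 − 0.147059) = −ln(0.852941) = 0.1591.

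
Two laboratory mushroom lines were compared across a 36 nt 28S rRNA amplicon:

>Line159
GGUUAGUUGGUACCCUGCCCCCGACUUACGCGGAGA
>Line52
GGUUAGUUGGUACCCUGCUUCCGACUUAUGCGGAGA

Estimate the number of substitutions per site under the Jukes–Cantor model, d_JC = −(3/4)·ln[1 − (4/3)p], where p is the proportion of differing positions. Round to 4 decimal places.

0.0883

Differing sites — 19:C/U; 20:C/U; 29:C/U.
p = 3/36 = 0.083333.
d = −0.75 · ln(1 − (4/3)·0.083333) = −0.75 · ln(0.888889) = −0.75 · (-0.117783) = 0.0883.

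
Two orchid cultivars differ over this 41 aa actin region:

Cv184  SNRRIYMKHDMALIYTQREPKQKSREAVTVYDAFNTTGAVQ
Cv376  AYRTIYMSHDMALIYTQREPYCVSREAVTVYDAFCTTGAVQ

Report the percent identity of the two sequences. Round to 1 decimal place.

Mismatches occur at site 1 (S→A), site 2 (N→Y), site 4 (R→T), site 8 (K→S), site 21 (K→Y), site 22 (Q→C), site 23 (K→V), site 35 (N→C).
33 of the 41 sites match, so the percent identity is 33/41 × 100 = 80.5%.

80.5%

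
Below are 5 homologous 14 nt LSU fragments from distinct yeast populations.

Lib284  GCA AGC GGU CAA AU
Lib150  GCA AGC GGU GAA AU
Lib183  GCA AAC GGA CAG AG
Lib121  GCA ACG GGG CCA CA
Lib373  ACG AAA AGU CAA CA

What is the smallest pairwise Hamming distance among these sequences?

Pairwise Hamming distances:
  Lib284 vs Lib150: 1
  Lib284 vs Lib183: 4
  Lib284 vs Lib121: 6
  Lib284 vs Lib373: 7
  Lib150 vs Lib183: 5
  Lib150 vs Lib121: 7
  Lib150 vs Lib373: 8
  Lib183 vs Lib121: 7
  Lib183 vs Lib373: 8
  Lib121 vs Lib373: 7
The smallest is 1, between Lib284 and Lib150.

1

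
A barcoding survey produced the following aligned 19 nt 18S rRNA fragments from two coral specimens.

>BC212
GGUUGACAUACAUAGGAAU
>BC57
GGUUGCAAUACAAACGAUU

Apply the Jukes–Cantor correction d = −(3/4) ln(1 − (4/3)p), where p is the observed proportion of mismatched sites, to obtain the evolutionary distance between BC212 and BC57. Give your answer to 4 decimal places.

The sequences differ at positions 6 (A/C), 7 (C/A), 13 (U/A), 15 (G/C), 18 (A/U).
p = 5/19 = 0.263158.
d = −0.75 · ln(1 − (4/3)·0.263158) = −0.75 · ln(0.649123) = −0.75 · (-0.432133) = 0.3241.

0.3241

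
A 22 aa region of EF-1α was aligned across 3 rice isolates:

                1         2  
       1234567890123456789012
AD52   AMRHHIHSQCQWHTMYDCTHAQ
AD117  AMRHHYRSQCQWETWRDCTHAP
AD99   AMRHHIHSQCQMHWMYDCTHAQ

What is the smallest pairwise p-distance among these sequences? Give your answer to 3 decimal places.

Pairwise Hamming distances:
  AD52 vs AD117: 6
  AD52 vs AD99: 2
  AD117 vs AD99: 8
The smallest is 2 mismatches, between AD52 and AD99; p = 2/22 = 0.091.

0.091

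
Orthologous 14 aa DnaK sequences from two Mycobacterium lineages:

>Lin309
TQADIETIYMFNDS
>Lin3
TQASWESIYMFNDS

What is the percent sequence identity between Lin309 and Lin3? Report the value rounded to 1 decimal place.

78.6%

Mismatches occur at site 4 (D→S), site 5 (I→W), site 7 (T→S).
11 of the 14 sites match, so the percent identity is 11/14 × 100 = 78.6%.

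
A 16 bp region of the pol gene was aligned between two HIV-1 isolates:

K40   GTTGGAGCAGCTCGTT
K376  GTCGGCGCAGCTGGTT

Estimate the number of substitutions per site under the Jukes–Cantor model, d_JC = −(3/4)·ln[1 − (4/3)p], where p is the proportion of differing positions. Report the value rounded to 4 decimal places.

Mismatches occur at site 3 (T↔C), site 6 (A↔C), site 13 (C↔G).
p = 3/16 = 0.187500.
d = −0.75 · ln(1 − (4/3)·0.187500) = −0.75 · ln(0.750000) = −0.75 · (-0.287682) = 0.2158.

0.2158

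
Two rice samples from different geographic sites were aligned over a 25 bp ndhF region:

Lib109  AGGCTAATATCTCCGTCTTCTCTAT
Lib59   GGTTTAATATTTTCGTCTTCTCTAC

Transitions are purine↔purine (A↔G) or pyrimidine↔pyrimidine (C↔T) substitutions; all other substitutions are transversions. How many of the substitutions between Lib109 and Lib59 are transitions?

5

The sequences differ at positions 1 (A/G, transition), 3 (G/T, transversion), 4 (C/T, transition), 11 (C/T, transition), 13 (C/T, transition), 25 (T/C, transition).
Of the 6 differences, 5 transitions and 1 transversion, so the answer is 5.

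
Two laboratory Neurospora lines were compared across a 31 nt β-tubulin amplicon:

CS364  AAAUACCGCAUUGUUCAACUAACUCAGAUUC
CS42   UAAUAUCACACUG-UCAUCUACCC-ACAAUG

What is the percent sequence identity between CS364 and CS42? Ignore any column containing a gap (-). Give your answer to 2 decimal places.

65.52%

Excluding the 2 gap columns leaves 29 comparable sites.
Mismatches occur at site 1 (A/U), site 6 (C/U), site 8 (G/A), site 11 (U/C), site 18 (A/U), site 22 (A/C), site 24 (U/C), site 27 (G/C), site 29 (U/A), site 31 (C/G).
19 of the 29 comparable sites match, so the percent identity is 19/29 × 100 = 65.52%.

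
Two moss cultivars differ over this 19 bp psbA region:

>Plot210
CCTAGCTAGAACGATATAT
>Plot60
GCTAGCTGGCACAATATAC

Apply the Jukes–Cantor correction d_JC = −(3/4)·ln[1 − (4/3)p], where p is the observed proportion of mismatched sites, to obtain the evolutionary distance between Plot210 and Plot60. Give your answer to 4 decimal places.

0.3241

Differing sites — 1:C/G; 8:A/G; 10:A/C; 13:G/A; 19:T/C.
p = 5/19 = 0.263158.
d = −0.75 · ln(1 − (4/3)·0.263158) = −0.75 · ln(0.649123) = −0.75 · (-0.432133) = 0.3241.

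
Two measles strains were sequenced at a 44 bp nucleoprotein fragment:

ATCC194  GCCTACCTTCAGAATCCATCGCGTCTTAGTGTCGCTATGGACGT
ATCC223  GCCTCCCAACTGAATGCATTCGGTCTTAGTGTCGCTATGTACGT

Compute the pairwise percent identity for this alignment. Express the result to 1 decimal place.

Mismatches occur at site 5 (A→C), site 8 (T→A), site 9 (T→A), site 11 (A→T), site 16 (C→G), site 20 (C→T), site 21 (G→C), site 22 (C→G), site 40 (G→T).
35 of the 44 sites match, so the percent identity is 35/44 × 100 = 79.5%.

79.5%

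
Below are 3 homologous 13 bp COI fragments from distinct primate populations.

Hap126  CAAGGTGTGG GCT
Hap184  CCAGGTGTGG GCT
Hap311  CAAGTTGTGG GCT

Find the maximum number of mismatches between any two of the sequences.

Pairwise Hamming distances:
  Hap126 vs Hap184: 1
  Hap126 vs Hap311: 1
  Hap184 vs Hap311: 2
The largest is 2, between Hap184 and Hap311.

2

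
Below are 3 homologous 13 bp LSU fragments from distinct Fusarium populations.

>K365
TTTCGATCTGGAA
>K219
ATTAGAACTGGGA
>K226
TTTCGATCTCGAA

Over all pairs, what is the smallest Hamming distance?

1

Pairwise Hamming distances:
  K365 vs K219: 4
  K365 vs K226: 1
  K219 vs K226: 5
The smallest is 1, between K365 and K226.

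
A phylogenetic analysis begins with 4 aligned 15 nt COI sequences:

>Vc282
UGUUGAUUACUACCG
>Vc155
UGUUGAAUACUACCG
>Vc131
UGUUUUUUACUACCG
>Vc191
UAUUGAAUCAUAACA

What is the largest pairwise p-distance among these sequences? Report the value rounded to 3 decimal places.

0.533

Pairwise Hamming distances:
  Vc282 vs Vc155: 1
  Vc282 vs Vc131: 2
  Vc282 vs Vc191: 6
  Vc155 vs Vc131: 3
  Vc155 vs Vc191: 5
  Vc131 vs Vc191: 8
The largest is 8 mismatches, between Vc131 and Vc191; p = 8/15 = 0.533.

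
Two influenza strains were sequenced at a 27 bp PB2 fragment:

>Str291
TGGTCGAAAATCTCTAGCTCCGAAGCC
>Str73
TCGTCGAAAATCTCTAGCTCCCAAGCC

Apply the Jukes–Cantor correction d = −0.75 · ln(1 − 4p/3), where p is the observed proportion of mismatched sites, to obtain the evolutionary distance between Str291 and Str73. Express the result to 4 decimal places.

The sequences differ at positions 2 (G/C), 22 (G/C).
p = 2/27 = 0.074074.
d = −0.75 · ln(1 − (4/3)·0.074074) = −0.75 · ln(0.901235) = −0.75 · (-0.103989) = 0.0780.

0.0780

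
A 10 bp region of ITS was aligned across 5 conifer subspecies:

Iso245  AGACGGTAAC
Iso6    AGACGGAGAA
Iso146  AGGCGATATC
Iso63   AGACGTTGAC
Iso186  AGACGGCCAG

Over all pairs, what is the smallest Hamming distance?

Pairwise Hamming distances:
  Iso245 vs Iso6: 3
  Iso245 vs Iso146: 3
  Iso245 vs Iso63: 2
  Iso245 vs Iso186: 3
  Iso6 vs Iso146: 6
  Iso6 vs Iso63: 3
  Iso6 vs Iso186: 3
  Iso146 vs Iso63: 4
  Iso146 vs Iso186: 6
  Iso63 vs Iso186: 4
The smallest is 2, between Iso245 and Iso63.

2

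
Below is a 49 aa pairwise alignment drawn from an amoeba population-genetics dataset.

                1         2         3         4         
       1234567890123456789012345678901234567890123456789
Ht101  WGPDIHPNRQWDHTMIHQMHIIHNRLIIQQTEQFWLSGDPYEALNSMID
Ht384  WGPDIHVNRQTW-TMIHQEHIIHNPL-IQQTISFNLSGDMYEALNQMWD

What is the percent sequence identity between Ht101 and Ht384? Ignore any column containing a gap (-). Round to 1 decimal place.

76.6%

Excluding the 2 gap columns leaves 47 comparable sites.
Differing sites — 7:P/V; 11:W/T; 12:D/W; 19:M/E; 25:R/P; 32:E/I; 33:Q/S; 35:W/N; 40:P/M; 46:S/Q; 48:I/W.
36 of the 47 comparable sites match, so the percent identity is 36/47 × 100 = 76.6%.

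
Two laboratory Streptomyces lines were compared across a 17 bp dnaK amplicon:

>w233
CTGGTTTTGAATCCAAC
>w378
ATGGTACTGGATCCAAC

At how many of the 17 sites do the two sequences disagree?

4

Mismatches occur at site 1 (C↔A), site 6 (T↔A), site 7 (T↔C), site 10 (A↔G).
That gives 4 mismatches out of 17 aligned sites, so the Hamming distance is 4.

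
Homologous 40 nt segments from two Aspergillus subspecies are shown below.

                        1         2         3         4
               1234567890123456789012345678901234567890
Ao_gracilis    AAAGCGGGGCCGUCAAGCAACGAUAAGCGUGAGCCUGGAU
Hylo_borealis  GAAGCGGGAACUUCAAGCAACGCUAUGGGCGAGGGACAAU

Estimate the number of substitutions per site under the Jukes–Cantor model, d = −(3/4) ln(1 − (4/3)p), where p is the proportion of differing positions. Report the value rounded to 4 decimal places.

Mismatches occur at site 1 (A/G), site 9 (G/A), site 10 (C/A), site 12 (G/U), site 23 (A/C), site 26 (A/U), site 28 (C/G), site 30 (U/C), site 34 (C/G), site 35 (C/G), site 36 (U/A), site 37 (G/C), site 38 (G/A).
p = 13/40 = 0.325000.
d = −0.75 · ln(1 − (4/3)·0.325000) = −0.75 · ln(0.566667) = −0.75 · (-0.567983) = 0.4260.

0.4260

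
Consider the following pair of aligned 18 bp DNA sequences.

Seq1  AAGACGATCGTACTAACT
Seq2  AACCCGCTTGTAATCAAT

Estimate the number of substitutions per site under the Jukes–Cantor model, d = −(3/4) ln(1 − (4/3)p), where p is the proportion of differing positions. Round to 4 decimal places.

Differing sites — 3:G/C; 4:A/C; 7:A/C; 9:C/T; 13:C/A; 15:A/C; 17:C/A.
p = 7/18 = 0.388889.
d = −0.75 · ln(1 − (4/3)·0.388889) = −0.75 · ln(0.481481) = −0.75 · (-0.730889) = 0.5482.

0.5482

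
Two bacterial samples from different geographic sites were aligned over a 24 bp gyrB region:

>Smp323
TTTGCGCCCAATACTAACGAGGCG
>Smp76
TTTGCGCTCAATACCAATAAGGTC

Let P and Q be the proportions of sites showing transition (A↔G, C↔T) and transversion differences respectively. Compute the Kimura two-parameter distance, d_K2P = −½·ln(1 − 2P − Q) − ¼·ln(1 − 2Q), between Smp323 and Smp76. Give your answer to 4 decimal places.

0.3283

The sequences differ at positions 8 (C/T, transition), 15 (T/C, transition), 18 (C/T, transition), 19 (G/A, transition), 23 (C/T, transition), 24 (G/C, transversion).
Of the 6 differences, 5 transitions and 1 transversion over 24 sites: P = 5/24 = 0.208333, Q = 1/24 = 0.041667.
d = −0.5·ln(0.541667) − 0.25·ln(0.916666) = −0.5·(-0.613104) − 0.25·(-0.087012) = 0.3283.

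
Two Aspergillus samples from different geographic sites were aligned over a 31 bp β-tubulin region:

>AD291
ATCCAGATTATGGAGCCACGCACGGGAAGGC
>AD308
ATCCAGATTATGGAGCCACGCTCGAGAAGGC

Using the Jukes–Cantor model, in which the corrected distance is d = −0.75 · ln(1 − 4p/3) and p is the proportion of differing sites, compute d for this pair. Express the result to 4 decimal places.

0.0675

Mismatches occur at site 22 (A↔T), site 25 (G↔A).
p = 2/31 = 0.064516.
d = −0.75 · ln(1 − (4/3)·0.064516) = −0.75 · ln(0.913979) = −0.75 · (-0.089948) = 0.0675.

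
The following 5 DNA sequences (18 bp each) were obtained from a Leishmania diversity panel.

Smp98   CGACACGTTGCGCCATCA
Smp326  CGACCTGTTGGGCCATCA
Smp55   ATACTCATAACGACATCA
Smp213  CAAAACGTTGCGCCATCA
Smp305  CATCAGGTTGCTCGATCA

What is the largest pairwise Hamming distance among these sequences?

11

Pairwise Hamming distances:
  Smp98 vs Smp326: 3
  Smp98 vs Smp55: 7
  Smp98 vs Smp213: 2
  Smp98 vs Smp305: 5
  Smp326 vs Smp55: 9
  Smp326 vs Smp213: 5
  Smp326 vs Smp305: 7
  Smp55 vs Smp213: 8
  Smp55 vs Smp305: 11
  Smp213 vs Smp305: 5
The largest is 11, between Smp55 and Smp305.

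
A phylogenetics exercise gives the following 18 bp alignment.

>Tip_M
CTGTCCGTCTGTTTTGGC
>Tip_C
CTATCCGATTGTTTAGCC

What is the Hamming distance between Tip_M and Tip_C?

5

Differing sites — 3:G/A; 8:T/A; 9:C/T; 15:T/A; 17:G/C.
That gives 5 mismatches out of 18 aligned sites, so the Hamming distance is 5.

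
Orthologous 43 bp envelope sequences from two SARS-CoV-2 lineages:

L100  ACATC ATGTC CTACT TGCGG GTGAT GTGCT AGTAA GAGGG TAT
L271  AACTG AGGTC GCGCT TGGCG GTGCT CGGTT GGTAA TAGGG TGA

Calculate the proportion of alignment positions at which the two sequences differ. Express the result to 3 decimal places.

The sequences differ at positions 2 (C/A), 3 (A/C), 5 (C/G), 7 (T/G), 11 (C/G), 12 (T/C), 13 (A/G), 18 (C/G), 19 (G/C), 24 (A/C), 26 (G/C), 27 (T/G), 29 (C/T), 31 (A/G), 36 (G/T), 42 (A/G), 43 (T/A).
There are 17 differences over 43 sites, so p = 17/43 = 0.395.

0.395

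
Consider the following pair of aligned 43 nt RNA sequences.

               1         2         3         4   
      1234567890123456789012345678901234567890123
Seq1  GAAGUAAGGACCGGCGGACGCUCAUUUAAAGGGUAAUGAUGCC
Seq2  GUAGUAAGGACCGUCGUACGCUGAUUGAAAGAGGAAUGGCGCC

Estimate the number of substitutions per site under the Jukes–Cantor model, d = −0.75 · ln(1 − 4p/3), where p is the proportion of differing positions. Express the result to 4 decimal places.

0.2454

Mismatches occur at site 2 (A→U), site 14 (G→U), site 17 (G→U), site 23 (C→G), site 27 (U→G), site 32 (G→A), site 34 (U→G), site 39 (A→G), site 40 (U→C).
p = 9/43 = 0.209302.
d = −0.75 · ln(1 − (4/3)·0.209302) = −0.75 · ln(0.720931) = −0.75 · (-0.327212) = 0.2454.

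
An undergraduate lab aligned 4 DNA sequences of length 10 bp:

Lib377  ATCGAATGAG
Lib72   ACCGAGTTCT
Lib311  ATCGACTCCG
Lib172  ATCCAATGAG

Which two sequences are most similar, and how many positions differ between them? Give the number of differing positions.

Pairwise Hamming distances:
  Lib377 vs Lib72: 5
  Lib377 vs Lib311: 3
  Lib377 vs Lib172: 1
  Lib72 vs Lib311: 4
  Lib72 vs Lib172: 6
  Lib311 vs Lib172: 4
The smallest is 1, between Lib377 and Lib172.

1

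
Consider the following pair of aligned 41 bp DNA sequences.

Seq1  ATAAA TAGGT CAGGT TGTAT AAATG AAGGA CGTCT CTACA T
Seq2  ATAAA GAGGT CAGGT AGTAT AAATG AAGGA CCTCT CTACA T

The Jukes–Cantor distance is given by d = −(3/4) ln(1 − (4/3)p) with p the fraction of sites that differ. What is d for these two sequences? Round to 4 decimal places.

0.0770

Differing sites — 6:T/G; 16:T/A; 32:G/C.
p = 3/41 = 0.073171.
d = −0.75 · ln(1 − (4/3)·0.073171) = −0.75 · ln(0.902439) = −0.75 · (-0.102654) = 0.0770.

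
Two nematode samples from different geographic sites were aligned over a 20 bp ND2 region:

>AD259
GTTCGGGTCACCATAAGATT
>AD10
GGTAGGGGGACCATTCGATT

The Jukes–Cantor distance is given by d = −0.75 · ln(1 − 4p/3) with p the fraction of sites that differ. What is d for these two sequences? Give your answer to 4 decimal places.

The sequences differ at positions 2 (T/G), 4 (C/A), 8 (T/G), 9 (C/G), 15 (A/T), 16 (A/C).
p = 6/20 = 0.300000.
d = −0.75 · ln(1 − (4/3)·0.300000) = −0.75 · ln(0.600000) = −0.75 · (-0.510826) = 0.3831.

0.3831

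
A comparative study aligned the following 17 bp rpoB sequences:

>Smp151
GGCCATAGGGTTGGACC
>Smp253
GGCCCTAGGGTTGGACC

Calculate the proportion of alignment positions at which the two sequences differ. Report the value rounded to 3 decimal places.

A single mismatch occurs at site 5 (A→C).
There are 1 differences over 17 sites, so p = 1/17 = 0.059.

0.059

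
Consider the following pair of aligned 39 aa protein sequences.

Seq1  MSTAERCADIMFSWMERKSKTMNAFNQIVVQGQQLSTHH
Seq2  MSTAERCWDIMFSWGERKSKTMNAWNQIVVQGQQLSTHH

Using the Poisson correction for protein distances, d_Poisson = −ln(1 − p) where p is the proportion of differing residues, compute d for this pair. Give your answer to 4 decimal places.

Differing sites — 8:A/W; 15:M/G; 25:F/W.
p = 3/39 = 0.076923.
d = −ln(1 − 0.076923) = −ln(0.923077) = 0.0800.

0.0800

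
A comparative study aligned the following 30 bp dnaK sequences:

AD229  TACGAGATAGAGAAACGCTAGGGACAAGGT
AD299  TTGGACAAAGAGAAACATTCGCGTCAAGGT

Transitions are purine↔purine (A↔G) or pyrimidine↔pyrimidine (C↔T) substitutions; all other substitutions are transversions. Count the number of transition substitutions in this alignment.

2

Differing sites — 2:A/T (Tv); 3:C/G (Tv); 6:G/C (Tv); 8:T/A (Tv); 17:G/A (Ti); 18:C/T (Ti); 20:A/C (Tv); 22:G/C (Tv); 24:A/T (Tv).
Of the 9 differences, 2 transitions and 7 transversions, so the answer is 2.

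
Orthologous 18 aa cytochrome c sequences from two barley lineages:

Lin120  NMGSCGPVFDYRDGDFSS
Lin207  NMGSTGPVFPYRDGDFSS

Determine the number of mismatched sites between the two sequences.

2

Differing sites — 5:C/T; 10:D/P.
That gives 2 mismatches out of 18 aligned sites, so the Hamming distance is 2.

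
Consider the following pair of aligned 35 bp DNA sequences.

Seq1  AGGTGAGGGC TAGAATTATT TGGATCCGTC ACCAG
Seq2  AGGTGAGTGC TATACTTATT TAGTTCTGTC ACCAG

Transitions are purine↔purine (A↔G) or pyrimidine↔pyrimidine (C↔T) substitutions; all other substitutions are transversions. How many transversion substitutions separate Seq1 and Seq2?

Differing sites — 8:G/T (Tv); 13:G/T (Tv); 15:A/C (Tv); 22:G/A (Ti); 24:A/T (Tv); 27:C/T (Ti).
Of the 6 differences, 2 transitions and 4 transversions, so the answer is 4.

4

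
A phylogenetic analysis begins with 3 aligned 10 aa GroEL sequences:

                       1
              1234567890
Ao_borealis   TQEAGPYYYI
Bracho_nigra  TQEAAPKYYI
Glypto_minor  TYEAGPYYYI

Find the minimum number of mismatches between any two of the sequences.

1

Pairwise Hamming distances:
  Ao_borealis vs Bracho_nigra: 2
  Ao_borealis vs Glypto_minor: 1
  Bracho_nigra vs Glypto_minor: 3
The smallest is 1, between Ao_borealis and Glypto_minor.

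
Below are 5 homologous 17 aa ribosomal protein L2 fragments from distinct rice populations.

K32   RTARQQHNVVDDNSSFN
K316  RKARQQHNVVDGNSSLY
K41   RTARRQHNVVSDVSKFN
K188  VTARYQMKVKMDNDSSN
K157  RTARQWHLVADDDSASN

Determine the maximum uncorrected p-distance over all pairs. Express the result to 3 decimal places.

0.647

Pairwise Hamming distances:
  K32 vs K316: 4
  K32 vs K41: 4
  K32 vs K188: 8
  K32 vs K157: 6
  K316 vs K41: 8
  K316 vs K188: 11
  K316 vs K157: 9
  K41 vs K188: 10
  K41 vs K157: 8
  K188 vs K157: 10
The largest is 11 mismatches, between K316 and K188; p = 11/17 = 0.647.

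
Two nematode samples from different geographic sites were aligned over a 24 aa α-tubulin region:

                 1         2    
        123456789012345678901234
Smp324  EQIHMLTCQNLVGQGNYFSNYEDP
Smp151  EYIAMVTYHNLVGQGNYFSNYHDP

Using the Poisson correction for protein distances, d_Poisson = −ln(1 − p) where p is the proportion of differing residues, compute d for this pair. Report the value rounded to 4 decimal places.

Differing sites — 2:Q/Y; 4:H/A; 6:L/V; 8:C/Y; 9:Q/H; 22:E/H.
p = 6/24 = 0.250000.
d = −ln(1 − 0.250000) = −ln(0.750000) = 0.2877.

0.2877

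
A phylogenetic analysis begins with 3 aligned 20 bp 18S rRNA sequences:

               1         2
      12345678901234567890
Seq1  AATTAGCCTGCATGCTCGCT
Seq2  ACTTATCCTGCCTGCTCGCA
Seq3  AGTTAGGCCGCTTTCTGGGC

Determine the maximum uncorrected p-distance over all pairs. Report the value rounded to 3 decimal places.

0.450

Pairwise Hamming distances:
  Seq1 vs Seq2: 4
  Seq1 vs Seq3: 8
  Seq2 vs Seq3: 9
The largest is 9 mismatches, between Seq2 and Seq3; p = 9/20 = 0.450.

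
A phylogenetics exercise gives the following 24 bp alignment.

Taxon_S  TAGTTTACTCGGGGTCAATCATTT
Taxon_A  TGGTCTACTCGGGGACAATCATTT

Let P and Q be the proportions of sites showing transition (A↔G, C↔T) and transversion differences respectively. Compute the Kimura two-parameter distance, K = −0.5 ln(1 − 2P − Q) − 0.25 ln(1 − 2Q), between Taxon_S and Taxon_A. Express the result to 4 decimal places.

Differing sites — 2:A/G (Ti); 5:T/C (Ti); 15:T/A (Tv).
Of the 3 differences, 2 transitions and 1 transversion over 24 sites: P = 2/24 = 0.083333, Q = 1/24 = 0.041667.
d = −0.5·ln(0.791667) − 0.25·ln(0.916666) = −0.5·(-0.233614) − 0.25·(-0.087012) = 0.1386.

0.1386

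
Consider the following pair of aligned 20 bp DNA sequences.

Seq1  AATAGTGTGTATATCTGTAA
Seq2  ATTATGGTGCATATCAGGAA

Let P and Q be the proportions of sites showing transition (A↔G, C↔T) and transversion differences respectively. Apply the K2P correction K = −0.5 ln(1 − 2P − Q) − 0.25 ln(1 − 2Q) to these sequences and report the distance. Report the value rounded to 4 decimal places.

The sequences differ at positions 2 (A/T, transversion), 5 (G/T, transversion), 6 (T/G, transversion), 10 (T/C, transition), 16 (T/A, transversion), 18 (T/G, transversion).
Of the 6 differences, 1 transition and 5 transversions over 20 sites: P = 1/20 = 0.050000, Q = 5/20 = 0.250000.
d = −0.5·ln(0.650000) − 0.25·ln(0.500000) = −0.5·(-0.430783) − 0.25·(-0.693147) = 0.3887.

0.3887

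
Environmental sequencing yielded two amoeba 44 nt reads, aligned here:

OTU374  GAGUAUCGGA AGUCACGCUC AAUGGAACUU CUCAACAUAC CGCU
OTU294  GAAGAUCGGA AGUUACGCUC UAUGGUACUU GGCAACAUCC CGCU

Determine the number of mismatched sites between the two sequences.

8

The sequences differ at positions 3 (G/A), 4 (U/G), 14 (C/U), 21 (A/U), 26 (A/U), 31 (C/G), 32 (U/G), 39 (A/C).
That gives 8 mismatches out of 44 aligned sites, so the Hamming distance is 8.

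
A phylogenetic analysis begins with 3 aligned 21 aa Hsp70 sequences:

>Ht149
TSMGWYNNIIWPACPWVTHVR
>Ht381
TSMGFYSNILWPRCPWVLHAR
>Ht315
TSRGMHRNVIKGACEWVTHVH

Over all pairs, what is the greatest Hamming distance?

13

Pairwise Hamming distances:
  Ht149 vs Ht381: 6
  Ht149 vs Ht315: 9
  Ht381 vs Ht315: 13
The largest is 13, between Ht381 and Ht315.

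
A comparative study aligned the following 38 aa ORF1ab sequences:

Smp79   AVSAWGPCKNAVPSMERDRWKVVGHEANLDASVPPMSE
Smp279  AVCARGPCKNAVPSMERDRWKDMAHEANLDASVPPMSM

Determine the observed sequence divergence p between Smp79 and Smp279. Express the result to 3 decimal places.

0.158

Differing sites — 3:S/C; 5:W/R; 22:V/D; 23:V/M; 24:G/A; 38:E/M.
There are 6 differences over 38 sites, so p = 6/38 = 0.158.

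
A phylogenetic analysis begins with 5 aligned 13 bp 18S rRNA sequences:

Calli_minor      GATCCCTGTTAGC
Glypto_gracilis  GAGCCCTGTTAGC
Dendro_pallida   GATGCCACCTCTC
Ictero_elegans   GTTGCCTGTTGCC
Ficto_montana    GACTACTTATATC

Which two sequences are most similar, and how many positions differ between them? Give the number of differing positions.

1

Pairwise Hamming distances:
  Calli_minor vs Glypto_gracilis: 1
  Calli_minor vs Dendro_pallida: 6
  Calli_minor vs Ictero_elegans: 4
  Calli_minor vs Ficto_montana: 6
  Glypto_gracilis vs Dendro_pallida: 7
  Glypto_gracilis vs Ictero_elegans: 5
  Glypto_gracilis vs Ficto_montana: 6
  Dendro_pallida vs Ictero_elegans: 6
  Dendro_pallida vs Ficto_montana: 7
  Ictero_elegans vs Ficto_montana: 8
The smallest is 1, between Calli_minor and Glypto_gracilis.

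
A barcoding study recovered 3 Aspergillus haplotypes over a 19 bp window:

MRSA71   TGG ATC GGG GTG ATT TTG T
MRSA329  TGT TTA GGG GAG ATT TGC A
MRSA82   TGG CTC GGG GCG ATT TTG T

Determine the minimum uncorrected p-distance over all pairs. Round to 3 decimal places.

Pairwise Hamming distances:
  MRSA71 vs MRSA329: 7
  MRSA71 vs MRSA82: 2
  MRSA329 vs MRSA82: 7
The smallest is 2 mismatches, between MRSA71 and MRSA82; p = 2/19 = 0.105.

0.105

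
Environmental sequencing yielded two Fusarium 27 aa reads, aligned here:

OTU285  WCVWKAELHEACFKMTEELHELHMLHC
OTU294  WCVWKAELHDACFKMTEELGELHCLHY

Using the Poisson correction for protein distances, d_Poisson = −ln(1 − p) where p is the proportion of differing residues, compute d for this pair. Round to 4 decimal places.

0.1603

Differing sites — 10:E/D; 20:H/G; 24:M/C; 27:C/Y.
p = 4/27 = 0.148148.
d = −ln(1 − 0.148148) = −ln(0.851852) = 0.1603.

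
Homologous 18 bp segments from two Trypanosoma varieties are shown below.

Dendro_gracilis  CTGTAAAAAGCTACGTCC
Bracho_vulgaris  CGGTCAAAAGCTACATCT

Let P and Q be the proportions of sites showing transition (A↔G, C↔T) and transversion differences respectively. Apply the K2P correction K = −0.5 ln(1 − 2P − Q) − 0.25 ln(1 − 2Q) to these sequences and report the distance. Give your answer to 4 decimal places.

0.2656

Mismatches occur at site 2 (T→G, transversion), site 5 (A→C, transversion), site 15 (G→A, transition), site 18 (C→T, transition).
Of the 4 differences, 2 transitions and 2 transversions over 18 sites: P = 2/18 = 0.111111, Q = 2/18 = 0.111111.
d = −0.5·ln(0.666667) − 0.25·ln(0.777778) = −0.5·(-0.405465) − 0.25·(-0.251314) = 0.2656.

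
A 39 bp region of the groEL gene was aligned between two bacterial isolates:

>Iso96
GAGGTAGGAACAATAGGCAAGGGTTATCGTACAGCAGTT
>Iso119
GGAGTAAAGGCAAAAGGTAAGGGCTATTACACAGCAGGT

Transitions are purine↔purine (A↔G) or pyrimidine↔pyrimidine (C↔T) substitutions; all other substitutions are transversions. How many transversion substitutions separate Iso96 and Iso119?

Mismatches occur at site 2 (A/G, transition), site 3 (G/A, transition), site 7 (G/A, transition), site 8 (G/A, transition), site 9 (A/G, transition), site 10 (A/G, transition), site 14 (T/A, transversion), site 18 (C/T, transition), site 24 (T/C, transition), site 28 (C/T, transition), site 29 (G/A, transition), site 30 (T/C, transition), site 38 (T/G, transversion).
Of the 13 differences, 11 transitions and 2 transversions, so the answer is 2.

2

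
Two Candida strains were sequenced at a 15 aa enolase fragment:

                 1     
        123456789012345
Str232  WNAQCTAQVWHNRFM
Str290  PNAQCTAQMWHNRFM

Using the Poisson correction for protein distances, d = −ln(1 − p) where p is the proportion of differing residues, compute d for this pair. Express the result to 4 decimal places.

0.1431

The sequences differ at positions 1 (W/P), 9 (V/M).
p = 2/15 = 0.133333.
d = −ln(1 − 0.133333) = −ln(0.866667) = 0.1431.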